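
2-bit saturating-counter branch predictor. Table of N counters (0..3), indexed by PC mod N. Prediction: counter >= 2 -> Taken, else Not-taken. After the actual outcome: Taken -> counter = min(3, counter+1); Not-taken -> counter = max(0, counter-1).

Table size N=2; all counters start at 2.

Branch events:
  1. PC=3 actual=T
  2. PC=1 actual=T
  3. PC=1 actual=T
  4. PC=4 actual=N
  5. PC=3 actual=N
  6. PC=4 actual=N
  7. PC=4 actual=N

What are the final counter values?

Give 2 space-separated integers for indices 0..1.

Answer: 0 2

Derivation:
Ev 1: PC=3 idx=1 pred=T actual=T -> ctr[1]=3
Ev 2: PC=1 idx=1 pred=T actual=T -> ctr[1]=3
Ev 3: PC=1 idx=1 pred=T actual=T -> ctr[1]=3
Ev 4: PC=4 idx=0 pred=T actual=N -> ctr[0]=1
Ev 5: PC=3 idx=1 pred=T actual=N -> ctr[1]=2
Ev 6: PC=4 idx=0 pred=N actual=N -> ctr[0]=0
Ev 7: PC=4 idx=0 pred=N actual=N -> ctr[0]=0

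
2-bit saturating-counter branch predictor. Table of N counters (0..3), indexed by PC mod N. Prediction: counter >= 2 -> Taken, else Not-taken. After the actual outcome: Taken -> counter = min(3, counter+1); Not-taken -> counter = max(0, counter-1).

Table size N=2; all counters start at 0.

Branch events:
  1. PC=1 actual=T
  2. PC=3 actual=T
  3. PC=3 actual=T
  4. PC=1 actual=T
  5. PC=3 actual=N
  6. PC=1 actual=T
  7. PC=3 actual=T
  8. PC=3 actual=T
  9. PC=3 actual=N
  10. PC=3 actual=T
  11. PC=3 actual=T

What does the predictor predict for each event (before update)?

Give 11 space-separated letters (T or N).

Ev 1: PC=1 idx=1 pred=N actual=T -> ctr[1]=1
Ev 2: PC=3 idx=1 pred=N actual=T -> ctr[1]=2
Ev 3: PC=3 idx=1 pred=T actual=T -> ctr[1]=3
Ev 4: PC=1 idx=1 pred=T actual=T -> ctr[1]=3
Ev 5: PC=3 idx=1 pred=T actual=N -> ctr[1]=2
Ev 6: PC=1 idx=1 pred=T actual=T -> ctr[1]=3
Ev 7: PC=3 idx=1 pred=T actual=T -> ctr[1]=3
Ev 8: PC=3 idx=1 pred=T actual=T -> ctr[1]=3
Ev 9: PC=3 idx=1 pred=T actual=N -> ctr[1]=2
Ev 10: PC=3 idx=1 pred=T actual=T -> ctr[1]=3
Ev 11: PC=3 idx=1 pred=T actual=T -> ctr[1]=3

Answer: N N T T T T T T T T T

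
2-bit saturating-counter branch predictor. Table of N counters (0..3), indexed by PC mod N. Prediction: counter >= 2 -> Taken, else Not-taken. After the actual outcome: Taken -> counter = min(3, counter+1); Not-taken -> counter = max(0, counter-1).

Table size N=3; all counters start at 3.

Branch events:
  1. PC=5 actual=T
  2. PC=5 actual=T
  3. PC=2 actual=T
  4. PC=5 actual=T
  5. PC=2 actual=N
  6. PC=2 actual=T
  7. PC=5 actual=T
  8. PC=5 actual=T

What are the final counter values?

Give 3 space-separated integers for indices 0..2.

Ev 1: PC=5 idx=2 pred=T actual=T -> ctr[2]=3
Ev 2: PC=5 idx=2 pred=T actual=T -> ctr[2]=3
Ev 3: PC=2 idx=2 pred=T actual=T -> ctr[2]=3
Ev 4: PC=5 idx=2 pred=T actual=T -> ctr[2]=3
Ev 5: PC=2 idx=2 pred=T actual=N -> ctr[2]=2
Ev 6: PC=2 idx=2 pred=T actual=T -> ctr[2]=3
Ev 7: PC=5 idx=2 pred=T actual=T -> ctr[2]=3
Ev 8: PC=5 idx=2 pred=T actual=T -> ctr[2]=3

Answer: 3 3 3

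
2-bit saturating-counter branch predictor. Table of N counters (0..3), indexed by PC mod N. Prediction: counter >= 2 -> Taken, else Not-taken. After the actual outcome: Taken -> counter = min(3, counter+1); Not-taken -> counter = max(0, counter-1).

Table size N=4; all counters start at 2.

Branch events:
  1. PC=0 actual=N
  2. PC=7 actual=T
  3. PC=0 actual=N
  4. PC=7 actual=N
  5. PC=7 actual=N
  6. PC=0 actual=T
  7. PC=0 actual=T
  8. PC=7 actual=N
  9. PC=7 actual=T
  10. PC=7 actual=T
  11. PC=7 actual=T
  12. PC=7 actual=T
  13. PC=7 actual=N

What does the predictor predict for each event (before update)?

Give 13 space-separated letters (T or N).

Answer: T T N T T N N N N N T T T

Derivation:
Ev 1: PC=0 idx=0 pred=T actual=N -> ctr[0]=1
Ev 2: PC=7 idx=3 pred=T actual=T -> ctr[3]=3
Ev 3: PC=0 idx=0 pred=N actual=N -> ctr[0]=0
Ev 4: PC=7 idx=3 pred=T actual=N -> ctr[3]=2
Ev 5: PC=7 idx=3 pred=T actual=N -> ctr[3]=1
Ev 6: PC=0 idx=0 pred=N actual=T -> ctr[0]=1
Ev 7: PC=0 idx=0 pred=N actual=T -> ctr[0]=2
Ev 8: PC=7 idx=3 pred=N actual=N -> ctr[3]=0
Ev 9: PC=7 idx=3 pred=N actual=T -> ctr[3]=1
Ev 10: PC=7 idx=3 pred=N actual=T -> ctr[3]=2
Ev 11: PC=7 idx=3 pred=T actual=T -> ctr[3]=3
Ev 12: PC=7 idx=3 pred=T actual=T -> ctr[3]=3
Ev 13: PC=7 idx=3 pred=T actual=N -> ctr[3]=2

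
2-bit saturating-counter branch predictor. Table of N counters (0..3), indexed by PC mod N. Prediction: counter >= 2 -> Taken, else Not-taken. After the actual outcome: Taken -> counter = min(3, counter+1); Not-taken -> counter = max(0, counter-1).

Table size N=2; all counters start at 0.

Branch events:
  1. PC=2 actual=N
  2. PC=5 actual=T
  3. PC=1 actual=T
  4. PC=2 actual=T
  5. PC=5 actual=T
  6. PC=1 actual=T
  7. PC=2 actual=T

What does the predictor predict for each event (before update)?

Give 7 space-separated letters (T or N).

Answer: N N N N T T N

Derivation:
Ev 1: PC=2 idx=0 pred=N actual=N -> ctr[0]=0
Ev 2: PC=5 idx=1 pred=N actual=T -> ctr[1]=1
Ev 3: PC=1 idx=1 pred=N actual=T -> ctr[1]=2
Ev 4: PC=2 idx=0 pred=N actual=T -> ctr[0]=1
Ev 5: PC=5 idx=1 pred=T actual=T -> ctr[1]=3
Ev 6: PC=1 idx=1 pred=T actual=T -> ctr[1]=3
Ev 7: PC=2 idx=0 pred=N actual=T -> ctr[0]=2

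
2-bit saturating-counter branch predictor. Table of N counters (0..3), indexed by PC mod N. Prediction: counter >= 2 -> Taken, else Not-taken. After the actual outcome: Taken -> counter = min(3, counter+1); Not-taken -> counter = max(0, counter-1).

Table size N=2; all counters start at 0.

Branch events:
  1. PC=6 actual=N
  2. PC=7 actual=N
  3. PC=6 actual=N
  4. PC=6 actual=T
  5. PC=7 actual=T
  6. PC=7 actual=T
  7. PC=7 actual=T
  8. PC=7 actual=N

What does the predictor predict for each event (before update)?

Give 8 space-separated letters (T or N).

Answer: N N N N N N T T

Derivation:
Ev 1: PC=6 idx=0 pred=N actual=N -> ctr[0]=0
Ev 2: PC=7 idx=1 pred=N actual=N -> ctr[1]=0
Ev 3: PC=6 idx=0 pred=N actual=N -> ctr[0]=0
Ev 4: PC=6 idx=0 pred=N actual=T -> ctr[0]=1
Ev 5: PC=7 idx=1 pred=N actual=T -> ctr[1]=1
Ev 6: PC=7 idx=1 pred=N actual=T -> ctr[1]=2
Ev 7: PC=7 idx=1 pred=T actual=T -> ctr[1]=3
Ev 8: PC=7 idx=1 pred=T actual=N -> ctr[1]=2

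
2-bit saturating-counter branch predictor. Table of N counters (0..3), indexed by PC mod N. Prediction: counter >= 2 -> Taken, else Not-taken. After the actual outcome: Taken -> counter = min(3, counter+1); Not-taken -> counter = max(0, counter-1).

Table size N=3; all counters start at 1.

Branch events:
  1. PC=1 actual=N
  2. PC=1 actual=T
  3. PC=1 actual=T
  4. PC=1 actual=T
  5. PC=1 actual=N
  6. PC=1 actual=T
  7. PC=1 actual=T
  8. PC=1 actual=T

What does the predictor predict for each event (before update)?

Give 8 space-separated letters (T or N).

Ev 1: PC=1 idx=1 pred=N actual=N -> ctr[1]=0
Ev 2: PC=1 idx=1 pred=N actual=T -> ctr[1]=1
Ev 3: PC=1 idx=1 pred=N actual=T -> ctr[1]=2
Ev 4: PC=1 idx=1 pred=T actual=T -> ctr[1]=3
Ev 5: PC=1 idx=1 pred=T actual=N -> ctr[1]=2
Ev 6: PC=1 idx=1 pred=T actual=T -> ctr[1]=3
Ev 7: PC=1 idx=1 pred=T actual=T -> ctr[1]=3
Ev 8: PC=1 idx=1 pred=T actual=T -> ctr[1]=3

Answer: N N N T T T T T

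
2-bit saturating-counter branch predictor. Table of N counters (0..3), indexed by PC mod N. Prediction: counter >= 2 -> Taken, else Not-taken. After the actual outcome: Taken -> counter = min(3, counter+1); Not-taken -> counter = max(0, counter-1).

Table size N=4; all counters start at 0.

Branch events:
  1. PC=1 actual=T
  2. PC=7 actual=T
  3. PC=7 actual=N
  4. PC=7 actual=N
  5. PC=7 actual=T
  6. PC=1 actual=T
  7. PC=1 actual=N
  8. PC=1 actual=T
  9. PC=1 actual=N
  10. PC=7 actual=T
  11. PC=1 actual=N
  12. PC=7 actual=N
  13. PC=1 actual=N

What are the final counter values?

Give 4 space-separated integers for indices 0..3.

Answer: 0 0 0 1

Derivation:
Ev 1: PC=1 idx=1 pred=N actual=T -> ctr[1]=1
Ev 2: PC=7 idx=3 pred=N actual=T -> ctr[3]=1
Ev 3: PC=7 idx=3 pred=N actual=N -> ctr[3]=0
Ev 4: PC=7 idx=3 pred=N actual=N -> ctr[3]=0
Ev 5: PC=7 idx=3 pred=N actual=T -> ctr[3]=1
Ev 6: PC=1 idx=1 pred=N actual=T -> ctr[1]=2
Ev 7: PC=1 idx=1 pred=T actual=N -> ctr[1]=1
Ev 8: PC=1 idx=1 pred=N actual=T -> ctr[1]=2
Ev 9: PC=1 idx=1 pred=T actual=N -> ctr[1]=1
Ev 10: PC=7 idx=3 pred=N actual=T -> ctr[3]=2
Ev 11: PC=1 idx=1 pred=N actual=N -> ctr[1]=0
Ev 12: PC=7 idx=3 pred=T actual=N -> ctr[3]=1
Ev 13: PC=1 idx=1 pred=N actual=N -> ctr[1]=0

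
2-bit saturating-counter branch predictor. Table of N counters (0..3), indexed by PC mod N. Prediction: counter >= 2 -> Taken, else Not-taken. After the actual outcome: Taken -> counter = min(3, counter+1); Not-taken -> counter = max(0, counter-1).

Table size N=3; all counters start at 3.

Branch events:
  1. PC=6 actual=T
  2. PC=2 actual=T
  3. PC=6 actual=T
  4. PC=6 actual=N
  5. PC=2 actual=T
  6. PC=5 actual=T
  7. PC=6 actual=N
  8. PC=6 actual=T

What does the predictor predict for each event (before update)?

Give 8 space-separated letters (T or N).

Ev 1: PC=6 idx=0 pred=T actual=T -> ctr[0]=3
Ev 2: PC=2 idx=2 pred=T actual=T -> ctr[2]=3
Ev 3: PC=6 idx=0 pred=T actual=T -> ctr[0]=3
Ev 4: PC=6 idx=0 pred=T actual=N -> ctr[0]=2
Ev 5: PC=2 idx=2 pred=T actual=T -> ctr[2]=3
Ev 6: PC=5 idx=2 pred=T actual=T -> ctr[2]=3
Ev 7: PC=6 idx=0 pred=T actual=N -> ctr[0]=1
Ev 8: PC=6 idx=0 pred=N actual=T -> ctr[0]=2

Answer: T T T T T T T N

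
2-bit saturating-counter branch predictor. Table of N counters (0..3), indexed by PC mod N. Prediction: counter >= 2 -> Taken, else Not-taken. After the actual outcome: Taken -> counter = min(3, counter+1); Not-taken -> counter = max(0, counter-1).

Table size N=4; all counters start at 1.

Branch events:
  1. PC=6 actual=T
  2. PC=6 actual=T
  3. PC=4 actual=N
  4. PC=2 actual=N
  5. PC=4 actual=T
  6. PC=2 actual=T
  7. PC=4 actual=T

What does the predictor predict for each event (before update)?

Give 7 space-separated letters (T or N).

Ev 1: PC=6 idx=2 pred=N actual=T -> ctr[2]=2
Ev 2: PC=6 idx=2 pred=T actual=T -> ctr[2]=3
Ev 3: PC=4 idx=0 pred=N actual=N -> ctr[0]=0
Ev 4: PC=2 idx=2 pred=T actual=N -> ctr[2]=2
Ev 5: PC=4 idx=0 pred=N actual=T -> ctr[0]=1
Ev 6: PC=2 idx=2 pred=T actual=T -> ctr[2]=3
Ev 7: PC=4 idx=0 pred=N actual=T -> ctr[0]=2

Answer: N T N T N T N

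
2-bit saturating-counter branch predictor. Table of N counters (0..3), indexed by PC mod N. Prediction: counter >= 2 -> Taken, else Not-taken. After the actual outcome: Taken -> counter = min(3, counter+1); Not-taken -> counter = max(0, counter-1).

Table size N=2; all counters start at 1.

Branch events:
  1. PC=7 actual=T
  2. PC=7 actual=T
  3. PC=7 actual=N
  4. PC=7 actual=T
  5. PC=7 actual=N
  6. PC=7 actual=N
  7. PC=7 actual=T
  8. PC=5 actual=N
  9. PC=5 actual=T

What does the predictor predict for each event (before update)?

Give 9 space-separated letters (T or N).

Ev 1: PC=7 idx=1 pred=N actual=T -> ctr[1]=2
Ev 2: PC=7 idx=1 pred=T actual=T -> ctr[1]=3
Ev 3: PC=7 idx=1 pred=T actual=N -> ctr[1]=2
Ev 4: PC=7 idx=1 pred=T actual=T -> ctr[1]=3
Ev 5: PC=7 idx=1 pred=T actual=N -> ctr[1]=2
Ev 6: PC=7 idx=1 pred=T actual=N -> ctr[1]=1
Ev 7: PC=7 idx=1 pred=N actual=T -> ctr[1]=2
Ev 8: PC=5 idx=1 pred=T actual=N -> ctr[1]=1
Ev 9: PC=5 idx=1 pred=N actual=T -> ctr[1]=2

Answer: N T T T T T N T N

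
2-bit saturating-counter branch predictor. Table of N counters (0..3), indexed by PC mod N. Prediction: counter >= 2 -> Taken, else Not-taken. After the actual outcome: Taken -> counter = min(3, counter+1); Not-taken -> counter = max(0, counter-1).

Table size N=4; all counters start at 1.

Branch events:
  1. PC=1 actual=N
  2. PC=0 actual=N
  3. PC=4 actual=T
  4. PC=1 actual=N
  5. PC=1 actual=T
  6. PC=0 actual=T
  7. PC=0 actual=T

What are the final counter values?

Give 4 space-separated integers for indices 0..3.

Answer: 3 1 1 1

Derivation:
Ev 1: PC=1 idx=1 pred=N actual=N -> ctr[1]=0
Ev 2: PC=0 idx=0 pred=N actual=N -> ctr[0]=0
Ev 3: PC=4 idx=0 pred=N actual=T -> ctr[0]=1
Ev 4: PC=1 idx=1 pred=N actual=N -> ctr[1]=0
Ev 5: PC=1 idx=1 pred=N actual=T -> ctr[1]=1
Ev 6: PC=0 idx=0 pred=N actual=T -> ctr[0]=2
Ev 7: PC=0 idx=0 pred=T actual=T -> ctr[0]=3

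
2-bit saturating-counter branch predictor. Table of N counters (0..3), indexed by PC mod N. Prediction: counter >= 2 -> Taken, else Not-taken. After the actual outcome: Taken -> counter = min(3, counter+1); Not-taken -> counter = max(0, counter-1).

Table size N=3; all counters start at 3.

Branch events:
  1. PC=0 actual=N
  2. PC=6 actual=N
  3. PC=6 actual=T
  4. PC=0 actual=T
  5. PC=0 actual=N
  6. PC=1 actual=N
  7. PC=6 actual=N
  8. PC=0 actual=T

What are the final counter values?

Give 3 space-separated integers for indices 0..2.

Answer: 2 2 3

Derivation:
Ev 1: PC=0 idx=0 pred=T actual=N -> ctr[0]=2
Ev 2: PC=6 idx=0 pred=T actual=N -> ctr[0]=1
Ev 3: PC=6 idx=0 pred=N actual=T -> ctr[0]=2
Ev 4: PC=0 idx=0 pred=T actual=T -> ctr[0]=3
Ev 5: PC=0 idx=0 pred=T actual=N -> ctr[0]=2
Ev 6: PC=1 idx=1 pred=T actual=N -> ctr[1]=2
Ev 7: PC=6 idx=0 pred=T actual=N -> ctr[0]=1
Ev 8: PC=0 idx=0 pred=N actual=T -> ctr[0]=2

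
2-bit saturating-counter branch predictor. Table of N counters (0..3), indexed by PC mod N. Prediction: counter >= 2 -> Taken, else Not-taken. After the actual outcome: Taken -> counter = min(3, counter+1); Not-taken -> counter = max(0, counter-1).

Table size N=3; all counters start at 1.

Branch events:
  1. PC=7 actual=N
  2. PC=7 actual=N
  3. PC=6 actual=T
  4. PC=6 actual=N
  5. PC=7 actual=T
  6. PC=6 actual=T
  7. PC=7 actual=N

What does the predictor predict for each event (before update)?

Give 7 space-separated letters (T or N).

Answer: N N N T N N N

Derivation:
Ev 1: PC=7 idx=1 pred=N actual=N -> ctr[1]=0
Ev 2: PC=7 idx=1 pred=N actual=N -> ctr[1]=0
Ev 3: PC=6 idx=0 pred=N actual=T -> ctr[0]=2
Ev 4: PC=6 idx=0 pred=T actual=N -> ctr[0]=1
Ev 5: PC=7 idx=1 pred=N actual=T -> ctr[1]=1
Ev 6: PC=6 idx=0 pred=N actual=T -> ctr[0]=2
Ev 7: PC=7 idx=1 pred=N actual=N -> ctr[1]=0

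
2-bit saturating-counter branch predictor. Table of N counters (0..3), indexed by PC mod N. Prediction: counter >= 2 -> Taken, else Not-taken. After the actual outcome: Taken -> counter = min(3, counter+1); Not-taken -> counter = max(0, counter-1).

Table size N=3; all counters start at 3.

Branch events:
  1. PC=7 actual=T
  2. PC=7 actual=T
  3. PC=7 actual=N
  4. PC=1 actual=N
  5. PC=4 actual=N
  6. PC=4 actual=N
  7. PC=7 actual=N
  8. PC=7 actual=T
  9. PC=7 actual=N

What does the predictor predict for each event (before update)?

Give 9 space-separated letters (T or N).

Answer: T T T T N N N N N

Derivation:
Ev 1: PC=7 idx=1 pred=T actual=T -> ctr[1]=3
Ev 2: PC=7 idx=1 pred=T actual=T -> ctr[1]=3
Ev 3: PC=7 idx=1 pred=T actual=N -> ctr[1]=2
Ev 4: PC=1 idx=1 pred=T actual=N -> ctr[1]=1
Ev 5: PC=4 idx=1 pred=N actual=N -> ctr[1]=0
Ev 6: PC=4 idx=1 pred=N actual=N -> ctr[1]=0
Ev 7: PC=7 idx=1 pred=N actual=N -> ctr[1]=0
Ev 8: PC=7 idx=1 pred=N actual=T -> ctr[1]=1
Ev 9: PC=7 idx=1 pred=N actual=N -> ctr[1]=0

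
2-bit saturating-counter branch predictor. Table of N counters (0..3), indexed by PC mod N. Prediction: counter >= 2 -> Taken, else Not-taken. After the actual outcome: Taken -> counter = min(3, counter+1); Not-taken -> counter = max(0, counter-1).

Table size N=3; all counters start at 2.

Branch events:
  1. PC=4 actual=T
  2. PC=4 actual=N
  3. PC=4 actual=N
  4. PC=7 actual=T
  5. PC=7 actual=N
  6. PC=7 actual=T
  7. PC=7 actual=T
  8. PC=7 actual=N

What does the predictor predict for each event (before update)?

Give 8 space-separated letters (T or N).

Answer: T T T N T N T T

Derivation:
Ev 1: PC=4 idx=1 pred=T actual=T -> ctr[1]=3
Ev 2: PC=4 idx=1 pred=T actual=N -> ctr[1]=2
Ev 3: PC=4 idx=1 pred=T actual=N -> ctr[1]=1
Ev 4: PC=7 idx=1 pred=N actual=T -> ctr[1]=2
Ev 5: PC=7 idx=1 pred=T actual=N -> ctr[1]=1
Ev 6: PC=7 idx=1 pred=N actual=T -> ctr[1]=2
Ev 7: PC=7 idx=1 pred=T actual=T -> ctr[1]=3
Ev 8: PC=7 idx=1 pred=T actual=N -> ctr[1]=2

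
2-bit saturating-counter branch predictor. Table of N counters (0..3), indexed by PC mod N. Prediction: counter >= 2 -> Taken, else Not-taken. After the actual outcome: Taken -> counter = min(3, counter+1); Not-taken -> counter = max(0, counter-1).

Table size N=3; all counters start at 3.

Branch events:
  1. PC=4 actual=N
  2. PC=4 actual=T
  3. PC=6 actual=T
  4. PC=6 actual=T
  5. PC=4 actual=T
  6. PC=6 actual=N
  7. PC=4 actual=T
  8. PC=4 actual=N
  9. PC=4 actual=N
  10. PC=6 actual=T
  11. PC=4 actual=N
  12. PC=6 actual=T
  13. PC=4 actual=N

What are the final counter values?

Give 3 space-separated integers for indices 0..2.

Answer: 3 0 3

Derivation:
Ev 1: PC=4 idx=1 pred=T actual=N -> ctr[1]=2
Ev 2: PC=4 idx=1 pred=T actual=T -> ctr[1]=3
Ev 3: PC=6 idx=0 pred=T actual=T -> ctr[0]=3
Ev 4: PC=6 idx=0 pred=T actual=T -> ctr[0]=3
Ev 5: PC=4 idx=1 pred=T actual=T -> ctr[1]=3
Ev 6: PC=6 idx=0 pred=T actual=N -> ctr[0]=2
Ev 7: PC=4 idx=1 pred=T actual=T -> ctr[1]=3
Ev 8: PC=4 idx=1 pred=T actual=N -> ctr[1]=2
Ev 9: PC=4 idx=1 pred=T actual=N -> ctr[1]=1
Ev 10: PC=6 idx=0 pred=T actual=T -> ctr[0]=3
Ev 11: PC=4 idx=1 pred=N actual=N -> ctr[1]=0
Ev 12: PC=6 idx=0 pred=T actual=T -> ctr[0]=3
Ev 13: PC=4 idx=1 pred=N actual=N -> ctr[1]=0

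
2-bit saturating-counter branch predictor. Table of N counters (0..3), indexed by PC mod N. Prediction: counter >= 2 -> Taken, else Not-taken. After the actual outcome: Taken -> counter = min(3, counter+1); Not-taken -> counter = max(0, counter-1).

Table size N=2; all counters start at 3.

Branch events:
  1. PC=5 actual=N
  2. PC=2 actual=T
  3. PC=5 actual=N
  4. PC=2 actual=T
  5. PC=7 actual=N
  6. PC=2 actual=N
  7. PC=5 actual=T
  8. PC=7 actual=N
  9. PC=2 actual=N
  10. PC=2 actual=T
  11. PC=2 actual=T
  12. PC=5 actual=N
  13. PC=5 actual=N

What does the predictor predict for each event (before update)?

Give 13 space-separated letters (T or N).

Ev 1: PC=5 idx=1 pred=T actual=N -> ctr[1]=2
Ev 2: PC=2 idx=0 pred=T actual=T -> ctr[0]=3
Ev 3: PC=5 idx=1 pred=T actual=N -> ctr[1]=1
Ev 4: PC=2 idx=0 pred=T actual=T -> ctr[0]=3
Ev 5: PC=7 idx=1 pred=N actual=N -> ctr[1]=0
Ev 6: PC=2 idx=0 pred=T actual=N -> ctr[0]=2
Ev 7: PC=5 idx=1 pred=N actual=T -> ctr[1]=1
Ev 8: PC=7 idx=1 pred=N actual=N -> ctr[1]=0
Ev 9: PC=2 idx=0 pred=T actual=N -> ctr[0]=1
Ev 10: PC=2 idx=0 pred=N actual=T -> ctr[0]=2
Ev 11: PC=2 idx=0 pred=T actual=T -> ctr[0]=3
Ev 12: PC=5 idx=1 pred=N actual=N -> ctr[1]=0
Ev 13: PC=5 idx=1 pred=N actual=N -> ctr[1]=0

Answer: T T T T N T N N T N T N N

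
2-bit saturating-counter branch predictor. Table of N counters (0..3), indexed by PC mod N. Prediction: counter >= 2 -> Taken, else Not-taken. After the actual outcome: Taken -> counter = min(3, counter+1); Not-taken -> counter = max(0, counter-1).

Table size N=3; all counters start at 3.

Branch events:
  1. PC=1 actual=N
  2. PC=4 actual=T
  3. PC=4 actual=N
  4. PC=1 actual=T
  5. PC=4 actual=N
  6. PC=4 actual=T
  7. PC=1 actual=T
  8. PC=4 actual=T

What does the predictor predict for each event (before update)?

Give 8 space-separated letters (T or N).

Ev 1: PC=1 idx=1 pred=T actual=N -> ctr[1]=2
Ev 2: PC=4 idx=1 pred=T actual=T -> ctr[1]=3
Ev 3: PC=4 idx=1 pred=T actual=N -> ctr[1]=2
Ev 4: PC=1 idx=1 pred=T actual=T -> ctr[1]=3
Ev 5: PC=4 idx=1 pred=T actual=N -> ctr[1]=2
Ev 6: PC=4 idx=1 pred=T actual=T -> ctr[1]=3
Ev 7: PC=1 idx=1 pred=T actual=T -> ctr[1]=3
Ev 8: PC=4 idx=1 pred=T actual=T -> ctr[1]=3

Answer: T T T T T T T T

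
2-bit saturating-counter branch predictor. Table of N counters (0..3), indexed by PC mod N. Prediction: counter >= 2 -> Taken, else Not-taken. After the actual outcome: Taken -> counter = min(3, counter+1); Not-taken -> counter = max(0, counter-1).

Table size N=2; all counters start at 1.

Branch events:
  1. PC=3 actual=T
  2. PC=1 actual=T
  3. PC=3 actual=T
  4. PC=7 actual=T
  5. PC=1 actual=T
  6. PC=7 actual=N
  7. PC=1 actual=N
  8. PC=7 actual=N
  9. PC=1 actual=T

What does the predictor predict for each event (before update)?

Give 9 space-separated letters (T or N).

Ev 1: PC=3 idx=1 pred=N actual=T -> ctr[1]=2
Ev 2: PC=1 idx=1 pred=T actual=T -> ctr[1]=3
Ev 3: PC=3 idx=1 pred=T actual=T -> ctr[1]=3
Ev 4: PC=7 idx=1 pred=T actual=T -> ctr[1]=3
Ev 5: PC=1 idx=1 pred=T actual=T -> ctr[1]=3
Ev 6: PC=7 idx=1 pred=T actual=N -> ctr[1]=2
Ev 7: PC=1 idx=1 pred=T actual=N -> ctr[1]=1
Ev 8: PC=7 idx=1 pred=N actual=N -> ctr[1]=0
Ev 9: PC=1 idx=1 pred=N actual=T -> ctr[1]=1

Answer: N T T T T T T N N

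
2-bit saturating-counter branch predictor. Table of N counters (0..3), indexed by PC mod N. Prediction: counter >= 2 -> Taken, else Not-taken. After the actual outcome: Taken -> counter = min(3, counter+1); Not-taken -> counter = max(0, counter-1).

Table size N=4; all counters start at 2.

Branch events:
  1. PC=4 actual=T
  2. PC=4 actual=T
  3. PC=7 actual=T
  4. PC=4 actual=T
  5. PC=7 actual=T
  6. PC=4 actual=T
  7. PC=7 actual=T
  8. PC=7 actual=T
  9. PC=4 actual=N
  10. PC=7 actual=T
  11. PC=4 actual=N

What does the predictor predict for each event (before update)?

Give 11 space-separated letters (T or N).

Answer: T T T T T T T T T T T

Derivation:
Ev 1: PC=4 idx=0 pred=T actual=T -> ctr[0]=3
Ev 2: PC=4 idx=0 pred=T actual=T -> ctr[0]=3
Ev 3: PC=7 idx=3 pred=T actual=T -> ctr[3]=3
Ev 4: PC=4 idx=0 pred=T actual=T -> ctr[0]=3
Ev 5: PC=7 idx=3 pred=T actual=T -> ctr[3]=3
Ev 6: PC=4 idx=0 pred=T actual=T -> ctr[0]=3
Ev 7: PC=7 idx=3 pred=T actual=T -> ctr[3]=3
Ev 8: PC=7 idx=3 pred=T actual=T -> ctr[3]=3
Ev 9: PC=4 idx=0 pred=T actual=N -> ctr[0]=2
Ev 10: PC=7 idx=3 pred=T actual=T -> ctr[3]=3
Ev 11: PC=4 idx=0 pred=T actual=N -> ctr[0]=1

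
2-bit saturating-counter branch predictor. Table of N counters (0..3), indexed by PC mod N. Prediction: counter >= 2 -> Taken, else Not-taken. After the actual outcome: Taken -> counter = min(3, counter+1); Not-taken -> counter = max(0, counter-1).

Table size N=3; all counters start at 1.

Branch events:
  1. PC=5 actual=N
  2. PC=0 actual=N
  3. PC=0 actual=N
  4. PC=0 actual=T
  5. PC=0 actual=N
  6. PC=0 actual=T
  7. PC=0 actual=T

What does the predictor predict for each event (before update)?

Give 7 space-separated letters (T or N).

Answer: N N N N N N N

Derivation:
Ev 1: PC=5 idx=2 pred=N actual=N -> ctr[2]=0
Ev 2: PC=0 idx=0 pred=N actual=N -> ctr[0]=0
Ev 3: PC=0 idx=0 pred=N actual=N -> ctr[0]=0
Ev 4: PC=0 idx=0 pred=N actual=T -> ctr[0]=1
Ev 5: PC=0 idx=0 pred=N actual=N -> ctr[0]=0
Ev 6: PC=0 idx=0 pred=N actual=T -> ctr[0]=1
Ev 7: PC=0 idx=0 pred=N actual=T -> ctr[0]=2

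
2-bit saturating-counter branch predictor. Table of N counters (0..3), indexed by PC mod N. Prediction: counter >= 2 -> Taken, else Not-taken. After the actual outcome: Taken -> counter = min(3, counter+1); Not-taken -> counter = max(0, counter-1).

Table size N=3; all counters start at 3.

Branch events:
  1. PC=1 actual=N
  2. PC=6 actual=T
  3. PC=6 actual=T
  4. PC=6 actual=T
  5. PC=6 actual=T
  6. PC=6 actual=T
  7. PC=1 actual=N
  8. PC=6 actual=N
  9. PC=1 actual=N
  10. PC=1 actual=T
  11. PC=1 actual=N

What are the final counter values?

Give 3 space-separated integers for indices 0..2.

Ev 1: PC=1 idx=1 pred=T actual=N -> ctr[1]=2
Ev 2: PC=6 idx=0 pred=T actual=T -> ctr[0]=3
Ev 3: PC=6 idx=0 pred=T actual=T -> ctr[0]=3
Ev 4: PC=6 idx=0 pred=T actual=T -> ctr[0]=3
Ev 5: PC=6 idx=0 pred=T actual=T -> ctr[0]=3
Ev 6: PC=6 idx=0 pred=T actual=T -> ctr[0]=3
Ev 7: PC=1 idx=1 pred=T actual=N -> ctr[1]=1
Ev 8: PC=6 idx=0 pred=T actual=N -> ctr[0]=2
Ev 9: PC=1 idx=1 pred=N actual=N -> ctr[1]=0
Ev 10: PC=1 idx=1 pred=N actual=T -> ctr[1]=1
Ev 11: PC=1 idx=1 pred=N actual=N -> ctr[1]=0

Answer: 2 0 3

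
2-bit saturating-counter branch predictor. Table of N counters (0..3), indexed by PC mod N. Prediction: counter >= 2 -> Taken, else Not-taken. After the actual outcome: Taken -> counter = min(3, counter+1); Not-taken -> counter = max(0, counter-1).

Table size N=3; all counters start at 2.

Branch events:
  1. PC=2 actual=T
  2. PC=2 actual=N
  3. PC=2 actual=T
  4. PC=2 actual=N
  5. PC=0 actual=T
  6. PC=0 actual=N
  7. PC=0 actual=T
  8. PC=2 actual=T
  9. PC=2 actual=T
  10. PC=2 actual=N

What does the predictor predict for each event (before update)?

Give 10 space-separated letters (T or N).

Ev 1: PC=2 idx=2 pred=T actual=T -> ctr[2]=3
Ev 2: PC=2 idx=2 pred=T actual=N -> ctr[2]=2
Ev 3: PC=2 idx=2 pred=T actual=T -> ctr[2]=3
Ev 4: PC=2 idx=2 pred=T actual=N -> ctr[2]=2
Ev 5: PC=0 idx=0 pred=T actual=T -> ctr[0]=3
Ev 6: PC=0 idx=0 pred=T actual=N -> ctr[0]=2
Ev 7: PC=0 idx=0 pred=T actual=T -> ctr[0]=3
Ev 8: PC=2 idx=2 pred=T actual=T -> ctr[2]=3
Ev 9: PC=2 idx=2 pred=T actual=T -> ctr[2]=3
Ev 10: PC=2 idx=2 pred=T actual=N -> ctr[2]=2

Answer: T T T T T T T T T T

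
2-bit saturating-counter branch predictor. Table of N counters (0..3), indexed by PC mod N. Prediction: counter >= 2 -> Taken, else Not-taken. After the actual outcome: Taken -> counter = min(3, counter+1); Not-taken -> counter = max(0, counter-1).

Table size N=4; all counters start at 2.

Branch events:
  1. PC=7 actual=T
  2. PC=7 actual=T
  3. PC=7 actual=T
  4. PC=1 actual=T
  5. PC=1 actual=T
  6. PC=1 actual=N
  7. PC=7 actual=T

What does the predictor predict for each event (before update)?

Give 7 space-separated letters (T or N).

Ev 1: PC=7 idx=3 pred=T actual=T -> ctr[3]=3
Ev 2: PC=7 idx=3 pred=T actual=T -> ctr[3]=3
Ev 3: PC=7 idx=3 pred=T actual=T -> ctr[3]=3
Ev 4: PC=1 idx=1 pred=T actual=T -> ctr[1]=3
Ev 5: PC=1 idx=1 pred=T actual=T -> ctr[1]=3
Ev 6: PC=1 idx=1 pred=T actual=N -> ctr[1]=2
Ev 7: PC=7 idx=3 pred=T actual=T -> ctr[3]=3

Answer: T T T T T T T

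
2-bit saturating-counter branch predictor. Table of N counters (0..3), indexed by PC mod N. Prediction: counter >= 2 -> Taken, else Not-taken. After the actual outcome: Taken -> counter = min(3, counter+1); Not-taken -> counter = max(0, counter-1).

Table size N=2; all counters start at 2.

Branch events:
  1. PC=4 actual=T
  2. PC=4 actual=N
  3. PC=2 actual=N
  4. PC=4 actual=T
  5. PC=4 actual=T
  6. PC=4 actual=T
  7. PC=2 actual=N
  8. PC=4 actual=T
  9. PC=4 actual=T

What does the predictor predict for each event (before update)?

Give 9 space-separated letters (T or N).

Answer: T T T N T T T T T

Derivation:
Ev 1: PC=4 idx=0 pred=T actual=T -> ctr[0]=3
Ev 2: PC=4 idx=0 pred=T actual=N -> ctr[0]=2
Ev 3: PC=2 idx=0 pred=T actual=N -> ctr[0]=1
Ev 4: PC=4 idx=0 pred=N actual=T -> ctr[0]=2
Ev 5: PC=4 idx=0 pred=T actual=T -> ctr[0]=3
Ev 6: PC=4 idx=0 pred=T actual=T -> ctr[0]=3
Ev 7: PC=2 idx=0 pred=T actual=N -> ctr[0]=2
Ev 8: PC=4 idx=0 pred=T actual=T -> ctr[0]=3
Ev 9: PC=4 idx=0 pred=T actual=T -> ctr[0]=3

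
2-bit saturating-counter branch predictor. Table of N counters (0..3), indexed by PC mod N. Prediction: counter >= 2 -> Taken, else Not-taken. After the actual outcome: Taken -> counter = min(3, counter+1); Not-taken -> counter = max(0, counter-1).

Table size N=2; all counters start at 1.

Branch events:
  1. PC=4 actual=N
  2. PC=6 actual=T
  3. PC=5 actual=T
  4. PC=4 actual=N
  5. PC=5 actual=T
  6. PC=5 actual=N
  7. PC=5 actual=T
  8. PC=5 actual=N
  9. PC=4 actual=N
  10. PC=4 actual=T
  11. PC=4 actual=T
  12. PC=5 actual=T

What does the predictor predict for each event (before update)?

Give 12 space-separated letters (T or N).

Ev 1: PC=4 idx=0 pred=N actual=N -> ctr[0]=0
Ev 2: PC=6 idx=0 pred=N actual=T -> ctr[0]=1
Ev 3: PC=5 idx=1 pred=N actual=T -> ctr[1]=2
Ev 4: PC=4 idx=0 pred=N actual=N -> ctr[0]=0
Ev 5: PC=5 idx=1 pred=T actual=T -> ctr[1]=3
Ev 6: PC=5 idx=1 pred=T actual=N -> ctr[1]=2
Ev 7: PC=5 idx=1 pred=T actual=T -> ctr[1]=3
Ev 8: PC=5 idx=1 pred=T actual=N -> ctr[1]=2
Ev 9: PC=4 idx=0 pred=N actual=N -> ctr[0]=0
Ev 10: PC=4 idx=0 pred=N actual=T -> ctr[0]=1
Ev 11: PC=4 idx=0 pred=N actual=T -> ctr[0]=2
Ev 12: PC=5 idx=1 pred=T actual=T -> ctr[1]=3

Answer: N N N N T T T T N N N T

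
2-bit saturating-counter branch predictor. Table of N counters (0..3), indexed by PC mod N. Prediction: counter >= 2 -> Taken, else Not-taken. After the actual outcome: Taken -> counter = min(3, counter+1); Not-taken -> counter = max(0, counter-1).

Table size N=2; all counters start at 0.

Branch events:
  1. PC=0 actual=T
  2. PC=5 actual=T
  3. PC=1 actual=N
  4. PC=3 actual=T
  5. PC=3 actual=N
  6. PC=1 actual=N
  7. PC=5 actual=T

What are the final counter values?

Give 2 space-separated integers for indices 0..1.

Answer: 1 1

Derivation:
Ev 1: PC=0 idx=0 pred=N actual=T -> ctr[0]=1
Ev 2: PC=5 idx=1 pred=N actual=T -> ctr[1]=1
Ev 3: PC=1 idx=1 pred=N actual=N -> ctr[1]=0
Ev 4: PC=3 idx=1 pred=N actual=T -> ctr[1]=1
Ev 5: PC=3 idx=1 pred=N actual=N -> ctr[1]=0
Ev 6: PC=1 idx=1 pred=N actual=N -> ctr[1]=0
Ev 7: PC=5 idx=1 pred=N actual=T -> ctr[1]=1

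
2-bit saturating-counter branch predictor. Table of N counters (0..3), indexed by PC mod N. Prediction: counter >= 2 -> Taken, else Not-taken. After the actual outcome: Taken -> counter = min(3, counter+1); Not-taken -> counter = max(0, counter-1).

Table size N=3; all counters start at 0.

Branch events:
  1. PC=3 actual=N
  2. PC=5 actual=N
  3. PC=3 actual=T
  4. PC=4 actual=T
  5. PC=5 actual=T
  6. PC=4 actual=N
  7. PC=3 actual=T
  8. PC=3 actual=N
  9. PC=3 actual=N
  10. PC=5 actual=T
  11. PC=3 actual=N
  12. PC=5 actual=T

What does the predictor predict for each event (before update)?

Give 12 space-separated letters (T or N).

Answer: N N N N N N N T N N N T

Derivation:
Ev 1: PC=3 idx=0 pred=N actual=N -> ctr[0]=0
Ev 2: PC=5 idx=2 pred=N actual=N -> ctr[2]=0
Ev 3: PC=3 idx=0 pred=N actual=T -> ctr[0]=1
Ev 4: PC=4 idx=1 pred=N actual=T -> ctr[1]=1
Ev 5: PC=5 idx=2 pred=N actual=T -> ctr[2]=1
Ev 6: PC=4 idx=1 pred=N actual=N -> ctr[1]=0
Ev 7: PC=3 idx=0 pred=N actual=T -> ctr[0]=2
Ev 8: PC=3 idx=0 pred=T actual=N -> ctr[0]=1
Ev 9: PC=3 idx=0 pred=N actual=N -> ctr[0]=0
Ev 10: PC=5 idx=2 pred=N actual=T -> ctr[2]=2
Ev 11: PC=3 idx=0 pred=N actual=N -> ctr[0]=0
Ev 12: PC=5 idx=2 pred=T actual=T -> ctr[2]=3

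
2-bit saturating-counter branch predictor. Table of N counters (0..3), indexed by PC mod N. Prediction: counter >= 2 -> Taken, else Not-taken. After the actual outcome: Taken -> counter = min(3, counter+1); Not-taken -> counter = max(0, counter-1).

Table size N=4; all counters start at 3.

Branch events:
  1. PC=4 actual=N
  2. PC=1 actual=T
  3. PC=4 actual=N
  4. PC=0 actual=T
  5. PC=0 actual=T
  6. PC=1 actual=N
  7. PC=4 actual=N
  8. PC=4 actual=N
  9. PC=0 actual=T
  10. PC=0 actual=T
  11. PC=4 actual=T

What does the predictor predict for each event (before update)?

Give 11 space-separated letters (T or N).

Ev 1: PC=4 idx=0 pred=T actual=N -> ctr[0]=2
Ev 2: PC=1 idx=1 pred=T actual=T -> ctr[1]=3
Ev 3: PC=4 idx=0 pred=T actual=N -> ctr[0]=1
Ev 4: PC=0 idx=0 pred=N actual=T -> ctr[0]=2
Ev 5: PC=0 idx=0 pred=T actual=T -> ctr[0]=3
Ev 6: PC=1 idx=1 pred=T actual=N -> ctr[1]=2
Ev 7: PC=4 idx=0 pred=T actual=N -> ctr[0]=2
Ev 8: PC=4 idx=0 pred=T actual=N -> ctr[0]=1
Ev 9: PC=0 idx=0 pred=N actual=T -> ctr[0]=2
Ev 10: PC=0 idx=0 pred=T actual=T -> ctr[0]=3
Ev 11: PC=4 idx=0 pred=T actual=T -> ctr[0]=3

Answer: T T T N T T T T N T T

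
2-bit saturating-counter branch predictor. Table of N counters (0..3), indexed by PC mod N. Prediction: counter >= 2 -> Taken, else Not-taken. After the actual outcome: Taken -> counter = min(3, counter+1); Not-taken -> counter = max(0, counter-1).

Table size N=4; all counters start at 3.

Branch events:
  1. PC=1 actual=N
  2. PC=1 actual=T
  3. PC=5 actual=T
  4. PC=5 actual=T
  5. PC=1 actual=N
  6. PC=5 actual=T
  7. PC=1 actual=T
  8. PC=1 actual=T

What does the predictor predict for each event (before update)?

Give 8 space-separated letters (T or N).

Answer: T T T T T T T T

Derivation:
Ev 1: PC=1 idx=1 pred=T actual=N -> ctr[1]=2
Ev 2: PC=1 idx=1 pred=T actual=T -> ctr[1]=3
Ev 3: PC=5 idx=1 pred=T actual=T -> ctr[1]=3
Ev 4: PC=5 idx=1 pred=T actual=T -> ctr[1]=3
Ev 5: PC=1 idx=1 pred=T actual=N -> ctr[1]=2
Ev 6: PC=5 idx=1 pred=T actual=T -> ctr[1]=3
Ev 7: PC=1 idx=1 pred=T actual=T -> ctr[1]=3
Ev 8: PC=1 idx=1 pred=T actual=T -> ctr[1]=3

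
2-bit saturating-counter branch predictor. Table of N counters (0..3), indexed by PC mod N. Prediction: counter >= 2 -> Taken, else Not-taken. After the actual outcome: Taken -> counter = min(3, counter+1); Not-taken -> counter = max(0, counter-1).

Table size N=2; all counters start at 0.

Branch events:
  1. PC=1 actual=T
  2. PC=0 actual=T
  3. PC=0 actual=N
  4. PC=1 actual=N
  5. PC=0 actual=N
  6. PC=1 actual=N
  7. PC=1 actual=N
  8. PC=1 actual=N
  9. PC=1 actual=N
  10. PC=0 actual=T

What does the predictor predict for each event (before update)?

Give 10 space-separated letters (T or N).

Answer: N N N N N N N N N N

Derivation:
Ev 1: PC=1 idx=1 pred=N actual=T -> ctr[1]=1
Ev 2: PC=0 idx=0 pred=N actual=T -> ctr[0]=1
Ev 3: PC=0 idx=0 pred=N actual=N -> ctr[0]=0
Ev 4: PC=1 idx=1 pred=N actual=N -> ctr[1]=0
Ev 5: PC=0 idx=0 pred=N actual=N -> ctr[0]=0
Ev 6: PC=1 idx=1 pred=N actual=N -> ctr[1]=0
Ev 7: PC=1 idx=1 pred=N actual=N -> ctr[1]=0
Ev 8: PC=1 idx=1 pred=N actual=N -> ctr[1]=0
Ev 9: PC=1 idx=1 pred=N actual=N -> ctr[1]=0
Ev 10: PC=0 idx=0 pred=N actual=T -> ctr[0]=1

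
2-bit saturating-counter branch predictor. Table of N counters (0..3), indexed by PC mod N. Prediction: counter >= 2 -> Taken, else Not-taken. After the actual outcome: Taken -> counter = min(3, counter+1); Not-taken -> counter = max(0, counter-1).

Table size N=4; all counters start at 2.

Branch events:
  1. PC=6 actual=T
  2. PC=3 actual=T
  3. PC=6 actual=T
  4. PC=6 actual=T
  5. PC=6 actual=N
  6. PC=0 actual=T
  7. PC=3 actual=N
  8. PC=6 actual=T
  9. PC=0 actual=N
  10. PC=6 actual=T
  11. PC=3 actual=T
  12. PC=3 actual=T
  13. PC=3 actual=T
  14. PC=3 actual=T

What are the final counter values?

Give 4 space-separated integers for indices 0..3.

Answer: 2 2 3 3

Derivation:
Ev 1: PC=6 idx=2 pred=T actual=T -> ctr[2]=3
Ev 2: PC=3 idx=3 pred=T actual=T -> ctr[3]=3
Ev 3: PC=6 idx=2 pred=T actual=T -> ctr[2]=3
Ev 4: PC=6 idx=2 pred=T actual=T -> ctr[2]=3
Ev 5: PC=6 idx=2 pred=T actual=N -> ctr[2]=2
Ev 6: PC=0 idx=0 pred=T actual=T -> ctr[0]=3
Ev 7: PC=3 idx=3 pred=T actual=N -> ctr[3]=2
Ev 8: PC=6 idx=2 pred=T actual=T -> ctr[2]=3
Ev 9: PC=0 idx=0 pred=T actual=N -> ctr[0]=2
Ev 10: PC=6 idx=2 pred=T actual=T -> ctr[2]=3
Ev 11: PC=3 idx=3 pred=T actual=T -> ctr[3]=3
Ev 12: PC=3 idx=3 pred=T actual=T -> ctr[3]=3
Ev 13: PC=3 idx=3 pred=T actual=T -> ctr[3]=3
Ev 14: PC=3 idx=3 pred=T actual=T -> ctr[3]=3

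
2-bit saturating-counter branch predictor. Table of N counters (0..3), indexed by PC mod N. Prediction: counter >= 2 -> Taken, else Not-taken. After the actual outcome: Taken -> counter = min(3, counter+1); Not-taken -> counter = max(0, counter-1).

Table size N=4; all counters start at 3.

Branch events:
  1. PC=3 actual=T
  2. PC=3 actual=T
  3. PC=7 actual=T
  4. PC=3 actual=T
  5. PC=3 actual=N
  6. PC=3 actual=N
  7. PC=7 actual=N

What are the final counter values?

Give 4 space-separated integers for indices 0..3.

Answer: 3 3 3 0

Derivation:
Ev 1: PC=3 idx=3 pred=T actual=T -> ctr[3]=3
Ev 2: PC=3 idx=3 pred=T actual=T -> ctr[3]=3
Ev 3: PC=7 idx=3 pred=T actual=T -> ctr[3]=3
Ev 4: PC=3 idx=3 pred=T actual=T -> ctr[3]=3
Ev 5: PC=3 idx=3 pred=T actual=N -> ctr[3]=2
Ev 6: PC=3 idx=3 pred=T actual=N -> ctr[3]=1
Ev 7: PC=7 idx=3 pred=N actual=N -> ctr[3]=0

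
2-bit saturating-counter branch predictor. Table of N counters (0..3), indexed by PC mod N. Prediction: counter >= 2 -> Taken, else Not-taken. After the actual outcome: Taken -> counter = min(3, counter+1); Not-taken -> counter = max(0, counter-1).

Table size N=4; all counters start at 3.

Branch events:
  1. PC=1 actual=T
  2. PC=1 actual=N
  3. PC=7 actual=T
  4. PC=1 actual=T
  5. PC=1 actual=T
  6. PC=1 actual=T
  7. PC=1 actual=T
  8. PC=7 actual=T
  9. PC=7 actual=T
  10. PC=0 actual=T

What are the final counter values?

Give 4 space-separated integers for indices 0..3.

Ev 1: PC=1 idx=1 pred=T actual=T -> ctr[1]=3
Ev 2: PC=1 idx=1 pred=T actual=N -> ctr[1]=2
Ev 3: PC=7 idx=3 pred=T actual=T -> ctr[3]=3
Ev 4: PC=1 idx=1 pred=T actual=T -> ctr[1]=3
Ev 5: PC=1 idx=1 pred=T actual=T -> ctr[1]=3
Ev 6: PC=1 idx=1 pred=T actual=T -> ctr[1]=3
Ev 7: PC=1 idx=1 pred=T actual=T -> ctr[1]=3
Ev 8: PC=7 idx=3 pred=T actual=T -> ctr[3]=3
Ev 9: PC=7 idx=3 pred=T actual=T -> ctr[3]=3
Ev 10: PC=0 idx=0 pred=T actual=T -> ctr[0]=3

Answer: 3 3 3 3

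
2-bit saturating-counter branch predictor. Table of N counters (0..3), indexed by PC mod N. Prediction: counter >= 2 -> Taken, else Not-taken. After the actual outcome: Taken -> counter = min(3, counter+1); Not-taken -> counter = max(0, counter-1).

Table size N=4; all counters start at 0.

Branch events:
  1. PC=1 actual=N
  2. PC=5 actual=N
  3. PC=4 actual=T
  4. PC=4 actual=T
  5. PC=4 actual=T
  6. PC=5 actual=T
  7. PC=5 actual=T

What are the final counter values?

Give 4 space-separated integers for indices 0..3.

Answer: 3 2 0 0

Derivation:
Ev 1: PC=1 idx=1 pred=N actual=N -> ctr[1]=0
Ev 2: PC=5 idx=1 pred=N actual=N -> ctr[1]=0
Ev 3: PC=4 idx=0 pred=N actual=T -> ctr[0]=1
Ev 4: PC=4 idx=0 pred=N actual=T -> ctr[0]=2
Ev 5: PC=4 idx=0 pred=T actual=T -> ctr[0]=3
Ev 6: PC=5 idx=1 pred=N actual=T -> ctr[1]=1
Ev 7: PC=5 idx=1 pred=N actual=T -> ctr[1]=2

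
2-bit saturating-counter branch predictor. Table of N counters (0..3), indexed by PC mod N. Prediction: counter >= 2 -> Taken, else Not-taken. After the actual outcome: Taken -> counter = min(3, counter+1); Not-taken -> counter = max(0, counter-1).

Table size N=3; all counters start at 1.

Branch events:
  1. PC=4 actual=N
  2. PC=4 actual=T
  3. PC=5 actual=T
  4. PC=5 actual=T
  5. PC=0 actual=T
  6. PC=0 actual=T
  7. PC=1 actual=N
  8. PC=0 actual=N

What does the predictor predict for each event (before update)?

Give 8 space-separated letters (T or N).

Ev 1: PC=4 idx=1 pred=N actual=N -> ctr[1]=0
Ev 2: PC=4 idx=1 pred=N actual=T -> ctr[1]=1
Ev 3: PC=5 idx=2 pred=N actual=T -> ctr[2]=2
Ev 4: PC=5 idx=2 pred=T actual=T -> ctr[2]=3
Ev 5: PC=0 idx=0 pred=N actual=T -> ctr[0]=2
Ev 6: PC=0 idx=0 pred=T actual=T -> ctr[0]=3
Ev 7: PC=1 idx=1 pred=N actual=N -> ctr[1]=0
Ev 8: PC=0 idx=0 pred=T actual=N -> ctr[0]=2

Answer: N N N T N T N T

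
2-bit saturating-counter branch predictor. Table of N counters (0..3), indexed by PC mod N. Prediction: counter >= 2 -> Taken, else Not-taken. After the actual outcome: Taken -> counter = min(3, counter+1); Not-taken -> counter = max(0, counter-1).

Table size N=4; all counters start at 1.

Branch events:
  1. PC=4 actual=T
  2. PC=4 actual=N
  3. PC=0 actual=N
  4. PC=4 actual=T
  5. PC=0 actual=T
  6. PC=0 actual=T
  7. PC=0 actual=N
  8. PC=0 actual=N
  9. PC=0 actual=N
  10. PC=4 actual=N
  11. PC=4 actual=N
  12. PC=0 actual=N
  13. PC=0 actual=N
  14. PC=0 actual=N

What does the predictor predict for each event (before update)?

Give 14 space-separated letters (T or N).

Ev 1: PC=4 idx=0 pred=N actual=T -> ctr[0]=2
Ev 2: PC=4 idx=0 pred=T actual=N -> ctr[0]=1
Ev 3: PC=0 idx=0 pred=N actual=N -> ctr[0]=0
Ev 4: PC=4 idx=0 pred=N actual=T -> ctr[0]=1
Ev 5: PC=0 idx=0 pred=N actual=T -> ctr[0]=2
Ev 6: PC=0 idx=0 pred=T actual=T -> ctr[0]=3
Ev 7: PC=0 idx=0 pred=T actual=N -> ctr[0]=2
Ev 8: PC=0 idx=0 pred=T actual=N -> ctr[0]=1
Ev 9: PC=0 idx=0 pred=N actual=N -> ctr[0]=0
Ev 10: PC=4 idx=0 pred=N actual=N -> ctr[0]=0
Ev 11: PC=4 idx=0 pred=N actual=N -> ctr[0]=0
Ev 12: PC=0 idx=0 pred=N actual=N -> ctr[0]=0
Ev 13: PC=0 idx=0 pred=N actual=N -> ctr[0]=0
Ev 14: PC=0 idx=0 pred=N actual=N -> ctr[0]=0

Answer: N T N N N T T T N N N N N N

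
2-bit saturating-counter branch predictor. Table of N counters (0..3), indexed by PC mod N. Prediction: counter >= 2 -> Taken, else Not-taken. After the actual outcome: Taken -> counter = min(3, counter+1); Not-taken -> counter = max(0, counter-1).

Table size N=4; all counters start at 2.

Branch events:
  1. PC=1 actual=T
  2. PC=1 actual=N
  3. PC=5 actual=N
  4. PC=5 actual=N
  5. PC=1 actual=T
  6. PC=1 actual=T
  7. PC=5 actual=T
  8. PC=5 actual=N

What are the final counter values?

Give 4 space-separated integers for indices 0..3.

Answer: 2 2 2 2

Derivation:
Ev 1: PC=1 idx=1 pred=T actual=T -> ctr[1]=3
Ev 2: PC=1 idx=1 pred=T actual=N -> ctr[1]=2
Ev 3: PC=5 idx=1 pred=T actual=N -> ctr[1]=1
Ev 4: PC=5 idx=1 pred=N actual=N -> ctr[1]=0
Ev 5: PC=1 idx=1 pred=N actual=T -> ctr[1]=1
Ev 6: PC=1 idx=1 pred=N actual=T -> ctr[1]=2
Ev 7: PC=5 idx=1 pred=T actual=T -> ctr[1]=3
Ev 8: PC=5 idx=1 pred=T actual=N -> ctr[1]=2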